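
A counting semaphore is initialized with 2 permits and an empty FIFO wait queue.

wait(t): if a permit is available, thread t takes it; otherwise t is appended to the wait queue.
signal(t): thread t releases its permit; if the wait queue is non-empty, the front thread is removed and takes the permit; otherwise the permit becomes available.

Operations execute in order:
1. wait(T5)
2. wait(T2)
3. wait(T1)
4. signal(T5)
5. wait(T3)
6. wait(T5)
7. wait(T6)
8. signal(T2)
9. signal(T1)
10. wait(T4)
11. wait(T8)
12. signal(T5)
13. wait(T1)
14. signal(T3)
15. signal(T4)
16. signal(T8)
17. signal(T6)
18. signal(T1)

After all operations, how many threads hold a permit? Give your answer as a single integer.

Step 1: wait(T5) -> count=1 queue=[] holders={T5}
Step 2: wait(T2) -> count=0 queue=[] holders={T2,T5}
Step 3: wait(T1) -> count=0 queue=[T1] holders={T2,T5}
Step 4: signal(T5) -> count=0 queue=[] holders={T1,T2}
Step 5: wait(T3) -> count=0 queue=[T3] holders={T1,T2}
Step 6: wait(T5) -> count=0 queue=[T3,T5] holders={T1,T2}
Step 7: wait(T6) -> count=0 queue=[T3,T5,T6] holders={T1,T2}
Step 8: signal(T2) -> count=0 queue=[T5,T6] holders={T1,T3}
Step 9: signal(T1) -> count=0 queue=[T6] holders={T3,T5}
Step 10: wait(T4) -> count=0 queue=[T6,T4] holders={T3,T5}
Step 11: wait(T8) -> count=0 queue=[T6,T4,T8] holders={T3,T5}
Step 12: signal(T5) -> count=0 queue=[T4,T8] holders={T3,T6}
Step 13: wait(T1) -> count=0 queue=[T4,T8,T1] holders={T3,T6}
Step 14: signal(T3) -> count=0 queue=[T8,T1] holders={T4,T6}
Step 15: signal(T4) -> count=0 queue=[T1] holders={T6,T8}
Step 16: signal(T8) -> count=0 queue=[] holders={T1,T6}
Step 17: signal(T6) -> count=1 queue=[] holders={T1}
Step 18: signal(T1) -> count=2 queue=[] holders={none}
Final holders: {none} -> 0 thread(s)

Answer: 0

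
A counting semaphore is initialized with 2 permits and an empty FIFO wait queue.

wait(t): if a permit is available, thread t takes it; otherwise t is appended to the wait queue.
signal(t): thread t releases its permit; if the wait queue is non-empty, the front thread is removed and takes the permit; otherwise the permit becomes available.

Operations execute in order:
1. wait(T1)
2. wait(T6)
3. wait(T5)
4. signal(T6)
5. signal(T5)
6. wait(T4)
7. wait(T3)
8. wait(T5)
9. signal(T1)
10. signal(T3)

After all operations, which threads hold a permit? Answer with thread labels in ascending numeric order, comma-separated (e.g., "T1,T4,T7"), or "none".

Step 1: wait(T1) -> count=1 queue=[] holders={T1}
Step 2: wait(T6) -> count=0 queue=[] holders={T1,T6}
Step 3: wait(T5) -> count=0 queue=[T5] holders={T1,T6}
Step 4: signal(T6) -> count=0 queue=[] holders={T1,T5}
Step 5: signal(T5) -> count=1 queue=[] holders={T1}
Step 6: wait(T4) -> count=0 queue=[] holders={T1,T4}
Step 7: wait(T3) -> count=0 queue=[T3] holders={T1,T4}
Step 8: wait(T5) -> count=0 queue=[T3,T5] holders={T1,T4}
Step 9: signal(T1) -> count=0 queue=[T5] holders={T3,T4}
Step 10: signal(T3) -> count=0 queue=[] holders={T4,T5}
Final holders: T4,T5

Answer: T4,T5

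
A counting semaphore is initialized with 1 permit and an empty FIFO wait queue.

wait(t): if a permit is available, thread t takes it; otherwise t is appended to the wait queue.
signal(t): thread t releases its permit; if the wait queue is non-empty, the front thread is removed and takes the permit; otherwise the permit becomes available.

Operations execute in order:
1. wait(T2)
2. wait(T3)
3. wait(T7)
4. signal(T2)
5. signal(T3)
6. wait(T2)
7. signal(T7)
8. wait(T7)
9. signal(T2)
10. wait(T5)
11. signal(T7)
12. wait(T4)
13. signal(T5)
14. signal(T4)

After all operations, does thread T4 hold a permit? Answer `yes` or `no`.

Step 1: wait(T2) -> count=0 queue=[] holders={T2}
Step 2: wait(T3) -> count=0 queue=[T3] holders={T2}
Step 3: wait(T7) -> count=0 queue=[T3,T7] holders={T2}
Step 4: signal(T2) -> count=0 queue=[T7] holders={T3}
Step 5: signal(T3) -> count=0 queue=[] holders={T7}
Step 6: wait(T2) -> count=0 queue=[T2] holders={T7}
Step 7: signal(T7) -> count=0 queue=[] holders={T2}
Step 8: wait(T7) -> count=0 queue=[T7] holders={T2}
Step 9: signal(T2) -> count=0 queue=[] holders={T7}
Step 10: wait(T5) -> count=0 queue=[T5] holders={T7}
Step 11: signal(T7) -> count=0 queue=[] holders={T5}
Step 12: wait(T4) -> count=0 queue=[T4] holders={T5}
Step 13: signal(T5) -> count=0 queue=[] holders={T4}
Step 14: signal(T4) -> count=1 queue=[] holders={none}
Final holders: {none} -> T4 not in holders

Answer: no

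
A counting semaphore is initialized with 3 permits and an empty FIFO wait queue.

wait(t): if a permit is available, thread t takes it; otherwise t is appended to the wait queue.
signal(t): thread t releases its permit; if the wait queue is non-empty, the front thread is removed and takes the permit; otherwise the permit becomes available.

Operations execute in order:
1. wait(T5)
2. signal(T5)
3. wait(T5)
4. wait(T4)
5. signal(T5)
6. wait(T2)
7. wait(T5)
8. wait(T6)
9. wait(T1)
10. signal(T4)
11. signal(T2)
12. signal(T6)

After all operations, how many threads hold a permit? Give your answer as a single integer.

Answer: 2

Derivation:
Step 1: wait(T5) -> count=2 queue=[] holders={T5}
Step 2: signal(T5) -> count=3 queue=[] holders={none}
Step 3: wait(T5) -> count=2 queue=[] holders={T5}
Step 4: wait(T4) -> count=1 queue=[] holders={T4,T5}
Step 5: signal(T5) -> count=2 queue=[] holders={T4}
Step 6: wait(T2) -> count=1 queue=[] holders={T2,T4}
Step 7: wait(T5) -> count=0 queue=[] holders={T2,T4,T5}
Step 8: wait(T6) -> count=0 queue=[T6] holders={T2,T4,T5}
Step 9: wait(T1) -> count=0 queue=[T6,T1] holders={T2,T4,T5}
Step 10: signal(T4) -> count=0 queue=[T1] holders={T2,T5,T6}
Step 11: signal(T2) -> count=0 queue=[] holders={T1,T5,T6}
Step 12: signal(T6) -> count=1 queue=[] holders={T1,T5}
Final holders: {T1,T5} -> 2 thread(s)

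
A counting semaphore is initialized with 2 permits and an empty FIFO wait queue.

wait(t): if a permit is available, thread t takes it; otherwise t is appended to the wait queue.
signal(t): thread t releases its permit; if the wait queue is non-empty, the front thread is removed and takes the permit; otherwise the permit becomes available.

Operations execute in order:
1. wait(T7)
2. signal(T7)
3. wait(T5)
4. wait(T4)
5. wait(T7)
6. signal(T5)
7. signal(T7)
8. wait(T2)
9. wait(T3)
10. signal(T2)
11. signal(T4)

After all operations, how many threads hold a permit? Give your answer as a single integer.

Step 1: wait(T7) -> count=1 queue=[] holders={T7}
Step 2: signal(T7) -> count=2 queue=[] holders={none}
Step 3: wait(T5) -> count=1 queue=[] holders={T5}
Step 4: wait(T4) -> count=0 queue=[] holders={T4,T5}
Step 5: wait(T7) -> count=0 queue=[T7] holders={T4,T5}
Step 6: signal(T5) -> count=0 queue=[] holders={T4,T7}
Step 7: signal(T7) -> count=1 queue=[] holders={T4}
Step 8: wait(T2) -> count=0 queue=[] holders={T2,T4}
Step 9: wait(T3) -> count=0 queue=[T3] holders={T2,T4}
Step 10: signal(T2) -> count=0 queue=[] holders={T3,T4}
Step 11: signal(T4) -> count=1 queue=[] holders={T3}
Final holders: {T3} -> 1 thread(s)

Answer: 1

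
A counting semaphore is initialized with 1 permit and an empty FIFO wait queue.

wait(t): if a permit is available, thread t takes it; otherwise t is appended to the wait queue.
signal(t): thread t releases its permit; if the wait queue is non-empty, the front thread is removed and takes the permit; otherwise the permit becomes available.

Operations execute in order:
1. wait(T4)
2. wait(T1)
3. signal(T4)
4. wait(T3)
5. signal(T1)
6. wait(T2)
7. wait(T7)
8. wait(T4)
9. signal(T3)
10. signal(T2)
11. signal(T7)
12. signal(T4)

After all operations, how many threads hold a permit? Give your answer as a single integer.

Answer: 0

Derivation:
Step 1: wait(T4) -> count=0 queue=[] holders={T4}
Step 2: wait(T1) -> count=0 queue=[T1] holders={T4}
Step 3: signal(T4) -> count=0 queue=[] holders={T1}
Step 4: wait(T3) -> count=0 queue=[T3] holders={T1}
Step 5: signal(T1) -> count=0 queue=[] holders={T3}
Step 6: wait(T2) -> count=0 queue=[T2] holders={T3}
Step 7: wait(T7) -> count=0 queue=[T2,T7] holders={T3}
Step 8: wait(T4) -> count=0 queue=[T2,T7,T4] holders={T3}
Step 9: signal(T3) -> count=0 queue=[T7,T4] holders={T2}
Step 10: signal(T2) -> count=0 queue=[T4] holders={T7}
Step 11: signal(T7) -> count=0 queue=[] holders={T4}
Step 12: signal(T4) -> count=1 queue=[] holders={none}
Final holders: {none} -> 0 thread(s)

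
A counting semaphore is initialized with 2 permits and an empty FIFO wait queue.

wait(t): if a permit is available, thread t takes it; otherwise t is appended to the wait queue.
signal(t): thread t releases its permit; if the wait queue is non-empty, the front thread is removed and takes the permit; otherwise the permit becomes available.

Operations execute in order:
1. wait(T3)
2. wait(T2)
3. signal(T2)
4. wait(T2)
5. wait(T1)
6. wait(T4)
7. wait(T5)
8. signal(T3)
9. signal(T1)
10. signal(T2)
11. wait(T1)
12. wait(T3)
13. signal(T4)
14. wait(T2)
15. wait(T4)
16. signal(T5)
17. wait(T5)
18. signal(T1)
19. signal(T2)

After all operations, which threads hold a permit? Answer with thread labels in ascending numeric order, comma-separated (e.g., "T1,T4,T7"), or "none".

Answer: T3,T4

Derivation:
Step 1: wait(T3) -> count=1 queue=[] holders={T3}
Step 2: wait(T2) -> count=0 queue=[] holders={T2,T3}
Step 3: signal(T2) -> count=1 queue=[] holders={T3}
Step 4: wait(T2) -> count=0 queue=[] holders={T2,T3}
Step 5: wait(T1) -> count=0 queue=[T1] holders={T2,T3}
Step 6: wait(T4) -> count=0 queue=[T1,T4] holders={T2,T3}
Step 7: wait(T5) -> count=0 queue=[T1,T4,T5] holders={T2,T3}
Step 8: signal(T3) -> count=0 queue=[T4,T5] holders={T1,T2}
Step 9: signal(T1) -> count=0 queue=[T5] holders={T2,T4}
Step 10: signal(T2) -> count=0 queue=[] holders={T4,T5}
Step 11: wait(T1) -> count=0 queue=[T1] holders={T4,T5}
Step 12: wait(T3) -> count=0 queue=[T1,T3] holders={T4,T5}
Step 13: signal(T4) -> count=0 queue=[T3] holders={T1,T5}
Step 14: wait(T2) -> count=0 queue=[T3,T2] holders={T1,T5}
Step 15: wait(T4) -> count=0 queue=[T3,T2,T4] holders={T1,T5}
Step 16: signal(T5) -> count=0 queue=[T2,T4] holders={T1,T3}
Step 17: wait(T5) -> count=0 queue=[T2,T4,T5] holders={T1,T3}
Step 18: signal(T1) -> count=0 queue=[T4,T5] holders={T2,T3}
Step 19: signal(T2) -> count=0 queue=[T5] holders={T3,T4}
Final holders: T3,T4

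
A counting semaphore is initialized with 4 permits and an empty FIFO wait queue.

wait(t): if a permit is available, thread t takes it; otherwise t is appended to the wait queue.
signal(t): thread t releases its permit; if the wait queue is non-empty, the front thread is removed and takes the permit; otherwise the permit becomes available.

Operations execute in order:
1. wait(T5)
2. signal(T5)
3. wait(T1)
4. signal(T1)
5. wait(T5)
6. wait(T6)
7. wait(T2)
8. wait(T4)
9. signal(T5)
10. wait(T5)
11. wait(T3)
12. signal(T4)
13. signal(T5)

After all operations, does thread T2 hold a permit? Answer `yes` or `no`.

Step 1: wait(T5) -> count=3 queue=[] holders={T5}
Step 2: signal(T5) -> count=4 queue=[] holders={none}
Step 3: wait(T1) -> count=3 queue=[] holders={T1}
Step 4: signal(T1) -> count=4 queue=[] holders={none}
Step 5: wait(T5) -> count=3 queue=[] holders={T5}
Step 6: wait(T6) -> count=2 queue=[] holders={T5,T6}
Step 7: wait(T2) -> count=1 queue=[] holders={T2,T5,T6}
Step 8: wait(T4) -> count=0 queue=[] holders={T2,T4,T5,T6}
Step 9: signal(T5) -> count=1 queue=[] holders={T2,T4,T6}
Step 10: wait(T5) -> count=0 queue=[] holders={T2,T4,T5,T6}
Step 11: wait(T3) -> count=0 queue=[T3] holders={T2,T4,T5,T6}
Step 12: signal(T4) -> count=0 queue=[] holders={T2,T3,T5,T6}
Step 13: signal(T5) -> count=1 queue=[] holders={T2,T3,T6}
Final holders: {T2,T3,T6} -> T2 in holders

Answer: yes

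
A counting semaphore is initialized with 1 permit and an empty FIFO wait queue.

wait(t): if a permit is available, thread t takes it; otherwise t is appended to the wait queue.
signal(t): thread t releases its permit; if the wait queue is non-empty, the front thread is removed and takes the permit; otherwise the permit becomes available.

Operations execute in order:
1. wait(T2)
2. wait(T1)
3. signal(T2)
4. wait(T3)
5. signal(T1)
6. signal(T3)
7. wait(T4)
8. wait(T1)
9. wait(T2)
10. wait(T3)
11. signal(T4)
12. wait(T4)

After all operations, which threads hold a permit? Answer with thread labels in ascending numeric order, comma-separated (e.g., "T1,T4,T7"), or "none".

Step 1: wait(T2) -> count=0 queue=[] holders={T2}
Step 2: wait(T1) -> count=0 queue=[T1] holders={T2}
Step 3: signal(T2) -> count=0 queue=[] holders={T1}
Step 4: wait(T3) -> count=0 queue=[T3] holders={T1}
Step 5: signal(T1) -> count=0 queue=[] holders={T3}
Step 6: signal(T3) -> count=1 queue=[] holders={none}
Step 7: wait(T4) -> count=0 queue=[] holders={T4}
Step 8: wait(T1) -> count=0 queue=[T1] holders={T4}
Step 9: wait(T2) -> count=0 queue=[T1,T2] holders={T4}
Step 10: wait(T3) -> count=0 queue=[T1,T2,T3] holders={T4}
Step 11: signal(T4) -> count=0 queue=[T2,T3] holders={T1}
Step 12: wait(T4) -> count=0 queue=[T2,T3,T4] holders={T1}
Final holders: T1

Answer: T1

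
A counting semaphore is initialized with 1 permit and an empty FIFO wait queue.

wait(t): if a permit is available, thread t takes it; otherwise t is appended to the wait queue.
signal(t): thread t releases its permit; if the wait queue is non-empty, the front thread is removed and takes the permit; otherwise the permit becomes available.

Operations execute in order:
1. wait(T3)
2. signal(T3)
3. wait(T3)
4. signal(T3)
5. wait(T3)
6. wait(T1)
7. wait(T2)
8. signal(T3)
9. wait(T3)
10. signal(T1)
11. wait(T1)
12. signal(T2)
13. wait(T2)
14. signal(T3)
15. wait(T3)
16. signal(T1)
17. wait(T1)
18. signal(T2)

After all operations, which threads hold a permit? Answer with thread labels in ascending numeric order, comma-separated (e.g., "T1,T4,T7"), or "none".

Step 1: wait(T3) -> count=0 queue=[] holders={T3}
Step 2: signal(T3) -> count=1 queue=[] holders={none}
Step 3: wait(T3) -> count=0 queue=[] holders={T3}
Step 4: signal(T3) -> count=1 queue=[] holders={none}
Step 5: wait(T3) -> count=0 queue=[] holders={T3}
Step 6: wait(T1) -> count=0 queue=[T1] holders={T3}
Step 7: wait(T2) -> count=0 queue=[T1,T2] holders={T3}
Step 8: signal(T3) -> count=0 queue=[T2] holders={T1}
Step 9: wait(T3) -> count=0 queue=[T2,T3] holders={T1}
Step 10: signal(T1) -> count=0 queue=[T3] holders={T2}
Step 11: wait(T1) -> count=0 queue=[T3,T1] holders={T2}
Step 12: signal(T2) -> count=0 queue=[T1] holders={T3}
Step 13: wait(T2) -> count=0 queue=[T1,T2] holders={T3}
Step 14: signal(T3) -> count=0 queue=[T2] holders={T1}
Step 15: wait(T3) -> count=0 queue=[T2,T3] holders={T1}
Step 16: signal(T1) -> count=0 queue=[T3] holders={T2}
Step 17: wait(T1) -> count=0 queue=[T3,T1] holders={T2}
Step 18: signal(T2) -> count=0 queue=[T1] holders={T3}
Final holders: T3

Answer: T3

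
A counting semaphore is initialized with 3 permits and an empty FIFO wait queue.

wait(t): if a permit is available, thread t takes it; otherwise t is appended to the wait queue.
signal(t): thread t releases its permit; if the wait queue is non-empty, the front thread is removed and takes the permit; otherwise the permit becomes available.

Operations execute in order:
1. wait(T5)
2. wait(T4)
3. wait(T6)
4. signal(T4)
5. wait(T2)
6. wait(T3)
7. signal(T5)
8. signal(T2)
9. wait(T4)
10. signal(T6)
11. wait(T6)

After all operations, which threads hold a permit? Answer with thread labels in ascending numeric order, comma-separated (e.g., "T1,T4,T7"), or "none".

Answer: T3,T4,T6

Derivation:
Step 1: wait(T5) -> count=2 queue=[] holders={T5}
Step 2: wait(T4) -> count=1 queue=[] holders={T4,T5}
Step 3: wait(T6) -> count=0 queue=[] holders={T4,T5,T6}
Step 4: signal(T4) -> count=1 queue=[] holders={T5,T6}
Step 5: wait(T2) -> count=0 queue=[] holders={T2,T5,T6}
Step 6: wait(T3) -> count=0 queue=[T3] holders={T2,T5,T6}
Step 7: signal(T5) -> count=0 queue=[] holders={T2,T3,T6}
Step 8: signal(T2) -> count=1 queue=[] holders={T3,T6}
Step 9: wait(T4) -> count=0 queue=[] holders={T3,T4,T6}
Step 10: signal(T6) -> count=1 queue=[] holders={T3,T4}
Step 11: wait(T6) -> count=0 queue=[] holders={T3,T4,T6}
Final holders: T3,T4,T6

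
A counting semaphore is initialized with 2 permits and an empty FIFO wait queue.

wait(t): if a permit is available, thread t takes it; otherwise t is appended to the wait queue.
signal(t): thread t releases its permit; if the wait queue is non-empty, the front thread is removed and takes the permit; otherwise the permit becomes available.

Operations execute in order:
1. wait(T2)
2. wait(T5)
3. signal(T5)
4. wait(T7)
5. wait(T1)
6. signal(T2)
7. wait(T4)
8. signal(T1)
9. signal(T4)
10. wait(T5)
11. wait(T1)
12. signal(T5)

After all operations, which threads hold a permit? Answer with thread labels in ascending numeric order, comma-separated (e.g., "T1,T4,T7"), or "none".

Step 1: wait(T2) -> count=1 queue=[] holders={T2}
Step 2: wait(T5) -> count=0 queue=[] holders={T2,T5}
Step 3: signal(T5) -> count=1 queue=[] holders={T2}
Step 4: wait(T7) -> count=0 queue=[] holders={T2,T7}
Step 5: wait(T1) -> count=0 queue=[T1] holders={T2,T7}
Step 6: signal(T2) -> count=0 queue=[] holders={T1,T7}
Step 7: wait(T4) -> count=0 queue=[T4] holders={T1,T7}
Step 8: signal(T1) -> count=0 queue=[] holders={T4,T7}
Step 9: signal(T4) -> count=1 queue=[] holders={T7}
Step 10: wait(T5) -> count=0 queue=[] holders={T5,T7}
Step 11: wait(T1) -> count=0 queue=[T1] holders={T5,T7}
Step 12: signal(T5) -> count=0 queue=[] holders={T1,T7}
Final holders: T1,T7

Answer: T1,T7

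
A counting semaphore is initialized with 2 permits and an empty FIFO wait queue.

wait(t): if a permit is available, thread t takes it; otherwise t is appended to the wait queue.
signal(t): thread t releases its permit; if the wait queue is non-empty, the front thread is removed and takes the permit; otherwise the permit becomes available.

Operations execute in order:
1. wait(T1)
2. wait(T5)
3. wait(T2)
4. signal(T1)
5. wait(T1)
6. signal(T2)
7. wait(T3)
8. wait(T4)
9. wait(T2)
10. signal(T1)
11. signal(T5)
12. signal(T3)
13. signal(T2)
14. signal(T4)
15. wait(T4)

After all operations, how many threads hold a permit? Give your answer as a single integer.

Step 1: wait(T1) -> count=1 queue=[] holders={T1}
Step 2: wait(T5) -> count=0 queue=[] holders={T1,T5}
Step 3: wait(T2) -> count=0 queue=[T2] holders={T1,T5}
Step 4: signal(T1) -> count=0 queue=[] holders={T2,T5}
Step 5: wait(T1) -> count=0 queue=[T1] holders={T2,T5}
Step 6: signal(T2) -> count=0 queue=[] holders={T1,T5}
Step 7: wait(T3) -> count=0 queue=[T3] holders={T1,T5}
Step 8: wait(T4) -> count=0 queue=[T3,T4] holders={T1,T5}
Step 9: wait(T2) -> count=0 queue=[T3,T4,T2] holders={T1,T5}
Step 10: signal(T1) -> count=0 queue=[T4,T2] holders={T3,T5}
Step 11: signal(T5) -> count=0 queue=[T2] holders={T3,T4}
Step 12: signal(T3) -> count=0 queue=[] holders={T2,T4}
Step 13: signal(T2) -> count=1 queue=[] holders={T4}
Step 14: signal(T4) -> count=2 queue=[] holders={none}
Step 15: wait(T4) -> count=1 queue=[] holders={T4}
Final holders: {T4} -> 1 thread(s)

Answer: 1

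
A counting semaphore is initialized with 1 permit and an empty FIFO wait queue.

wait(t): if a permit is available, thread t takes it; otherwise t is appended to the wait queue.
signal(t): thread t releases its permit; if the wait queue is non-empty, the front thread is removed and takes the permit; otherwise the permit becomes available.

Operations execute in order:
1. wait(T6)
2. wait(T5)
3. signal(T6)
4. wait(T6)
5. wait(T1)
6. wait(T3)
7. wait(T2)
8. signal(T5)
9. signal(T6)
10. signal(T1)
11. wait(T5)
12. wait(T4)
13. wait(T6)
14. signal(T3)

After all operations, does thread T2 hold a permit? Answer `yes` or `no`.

Step 1: wait(T6) -> count=0 queue=[] holders={T6}
Step 2: wait(T5) -> count=0 queue=[T5] holders={T6}
Step 3: signal(T6) -> count=0 queue=[] holders={T5}
Step 4: wait(T6) -> count=0 queue=[T6] holders={T5}
Step 5: wait(T1) -> count=0 queue=[T6,T1] holders={T5}
Step 6: wait(T3) -> count=0 queue=[T6,T1,T3] holders={T5}
Step 7: wait(T2) -> count=0 queue=[T6,T1,T3,T2] holders={T5}
Step 8: signal(T5) -> count=0 queue=[T1,T3,T2] holders={T6}
Step 9: signal(T6) -> count=0 queue=[T3,T2] holders={T1}
Step 10: signal(T1) -> count=0 queue=[T2] holders={T3}
Step 11: wait(T5) -> count=0 queue=[T2,T5] holders={T3}
Step 12: wait(T4) -> count=0 queue=[T2,T5,T4] holders={T3}
Step 13: wait(T6) -> count=0 queue=[T2,T5,T4,T6] holders={T3}
Step 14: signal(T3) -> count=0 queue=[T5,T4,T6] holders={T2}
Final holders: {T2} -> T2 in holders

Answer: yes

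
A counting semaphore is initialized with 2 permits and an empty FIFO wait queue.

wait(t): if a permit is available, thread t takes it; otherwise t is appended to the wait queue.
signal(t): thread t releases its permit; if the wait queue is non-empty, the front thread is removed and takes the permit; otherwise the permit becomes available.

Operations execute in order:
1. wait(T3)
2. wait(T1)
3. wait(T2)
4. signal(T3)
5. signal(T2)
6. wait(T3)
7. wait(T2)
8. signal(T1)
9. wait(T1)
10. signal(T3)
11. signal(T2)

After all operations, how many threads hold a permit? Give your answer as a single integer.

Step 1: wait(T3) -> count=1 queue=[] holders={T3}
Step 2: wait(T1) -> count=0 queue=[] holders={T1,T3}
Step 3: wait(T2) -> count=0 queue=[T2] holders={T1,T3}
Step 4: signal(T3) -> count=0 queue=[] holders={T1,T2}
Step 5: signal(T2) -> count=1 queue=[] holders={T1}
Step 6: wait(T3) -> count=0 queue=[] holders={T1,T3}
Step 7: wait(T2) -> count=0 queue=[T2] holders={T1,T3}
Step 8: signal(T1) -> count=0 queue=[] holders={T2,T3}
Step 9: wait(T1) -> count=0 queue=[T1] holders={T2,T3}
Step 10: signal(T3) -> count=0 queue=[] holders={T1,T2}
Step 11: signal(T2) -> count=1 queue=[] holders={T1}
Final holders: {T1} -> 1 thread(s)

Answer: 1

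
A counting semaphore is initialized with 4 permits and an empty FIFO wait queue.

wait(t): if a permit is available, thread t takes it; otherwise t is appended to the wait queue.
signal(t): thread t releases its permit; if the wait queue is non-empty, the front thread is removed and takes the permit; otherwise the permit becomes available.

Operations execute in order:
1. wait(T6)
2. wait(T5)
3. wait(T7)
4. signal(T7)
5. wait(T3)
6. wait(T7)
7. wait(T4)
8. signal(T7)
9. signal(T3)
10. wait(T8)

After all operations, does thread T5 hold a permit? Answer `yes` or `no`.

Step 1: wait(T6) -> count=3 queue=[] holders={T6}
Step 2: wait(T5) -> count=2 queue=[] holders={T5,T6}
Step 3: wait(T7) -> count=1 queue=[] holders={T5,T6,T7}
Step 4: signal(T7) -> count=2 queue=[] holders={T5,T6}
Step 5: wait(T3) -> count=1 queue=[] holders={T3,T5,T6}
Step 6: wait(T7) -> count=0 queue=[] holders={T3,T5,T6,T7}
Step 7: wait(T4) -> count=0 queue=[T4] holders={T3,T5,T6,T7}
Step 8: signal(T7) -> count=0 queue=[] holders={T3,T4,T5,T6}
Step 9: signal(T3) -> count=1 queue=[] holders={T4,T5,T6}
Step 10: wait(T8) -> count=0 queue=[] holders={T4,T5,T6,T8}
Final holders: {T4,T5,T6,T8} -> T5 in holders

Answer: yes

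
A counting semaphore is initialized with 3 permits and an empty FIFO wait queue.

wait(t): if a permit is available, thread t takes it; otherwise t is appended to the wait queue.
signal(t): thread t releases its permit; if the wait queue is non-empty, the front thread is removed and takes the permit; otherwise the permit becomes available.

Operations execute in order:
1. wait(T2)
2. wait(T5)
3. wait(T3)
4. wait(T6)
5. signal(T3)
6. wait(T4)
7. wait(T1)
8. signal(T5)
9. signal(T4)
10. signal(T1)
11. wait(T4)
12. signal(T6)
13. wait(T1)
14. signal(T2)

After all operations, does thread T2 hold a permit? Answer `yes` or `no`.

Step 1: wait(T2) -> count=2 queue=[] holders={T2}
Step 2: wait(T5) -> count=1 queue=[] holders={T2,T5}
Step 3: wait(T3) -> count=0 queue=[] holders={T2,T3,T5}
Step 4: wait(T6) -> count=0 queue=[T6] holders={T2,T3,T5}
Step 5: signal(T3) -> count=0 queue=[] holders={T2,T5,T6}
Step 6: wait(T4) -> count=0 queue=[T4] holders={T2,T5,T6}
Step 7: wait(T1) -> count=0 queue=[T4,T1] holders={T2,T5,T6}
Step 8: signal(T5) -> count=0 queue=[T1] holders={T2,T4,T6}
Step 9: signal(T4) -> count=0 queue=[] holders={T1,T2,T6}
Step 10: signal(T1) -> count=1 queue=[] holders={T2,T6}
Step 11: wait(T4) -> count=0 queue=[] holders={T2,T4,T6}
Step 12: signal(T6) -> count=1 queue=[] holders={T2,T4}
Step 13: wait(T1) -> count=0 queue=[] holders={T1,T2,T4}
Step 14: signal(T2) -> count=1 queue=[] holders={T1,T4}
Final holders: {T1,T4} -> T2 not in holders

Answer: no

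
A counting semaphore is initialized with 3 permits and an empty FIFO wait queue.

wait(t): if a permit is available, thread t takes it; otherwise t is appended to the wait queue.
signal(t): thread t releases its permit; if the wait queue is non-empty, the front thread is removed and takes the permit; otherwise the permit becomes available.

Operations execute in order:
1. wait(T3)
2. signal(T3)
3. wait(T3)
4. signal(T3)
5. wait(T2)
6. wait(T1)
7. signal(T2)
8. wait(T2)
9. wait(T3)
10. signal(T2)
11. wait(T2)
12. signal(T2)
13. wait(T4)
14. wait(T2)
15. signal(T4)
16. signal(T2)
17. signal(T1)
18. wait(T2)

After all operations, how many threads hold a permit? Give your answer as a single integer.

Answer: 2

Derivation:
Step 1: wait(T3) -> count=2 queue=[] holders={T3}
Step 2: signal(T3) -> count=3 queue=[] holders={none}
Step 3: wait(T3) -> count=2 queue=[] holders={T3}
Step 4: signal(T3) -> count=3 queue=[] holders={none}
Step 5: wait(T2) -> count=2 queue=[] holders={T2}
Step 6: wait(T1) -> count=1 queue=[] holders={T1,T2}
Step 7: signal(T2) -> count=2 queue=[] holders={T1}
Step 8: wait(T2) -> count=1 queue=[] holders={T1,T2}
Step 9: wait(T3) -> count=0 queue=[] holders={T1,T2,T3}
Step 10: signal(T2) -> count=1 queue=[] holders={T1,T3}
Step 11: wait(T2) -> count=0 queue=[] holders={T1,T2,T3}
Step 12: signal(T2) -> count=1 queue=[] holders={T1,T3}
Step 13: wait(T4) -> count=0 queue=[] holders={T1,T3,T4}
Step 14: wait(T2) -> count=0 queue=[T2] holders={T1,T3,T4}
Step 15: signal(T4) -> count=0 queue=[] holders={T1,T2,T3}
Step 16: signal(T2) -> count=1 queue=[] holders={T1,T3}
Step 17: signal(T1) -> count=2 queue=[] holders={T3}
Step 18: wait(T2) -> count=1 queue=[] holders={T2,T3}
Final holders: {T2,T3} -> 2 thread(s)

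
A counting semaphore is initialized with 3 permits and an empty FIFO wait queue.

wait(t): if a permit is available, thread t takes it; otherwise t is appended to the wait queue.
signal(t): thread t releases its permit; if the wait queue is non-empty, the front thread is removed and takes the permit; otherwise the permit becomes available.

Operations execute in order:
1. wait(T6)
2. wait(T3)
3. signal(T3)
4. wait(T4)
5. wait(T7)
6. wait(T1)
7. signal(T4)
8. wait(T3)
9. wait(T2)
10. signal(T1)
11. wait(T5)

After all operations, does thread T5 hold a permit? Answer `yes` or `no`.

Step 1: wait(T6) -> count=2 queue=[] holders={T6}
Step 2: wait(T3) -> count=1 queue=[] holders={T3,T6}
Step 3: signal(T3) -> count=2 queue=[] holders={T6}
Step 4: wait(T4) -> count=1 queue=[] holders={T4,T6}
Step 5: wait(T7) -> count=0 queue=[] holders={T4,T6,T7}
Step 6: wait(T1) -> count=0 queue=[T1] holders={T4,T6,T7}
Step 7: signal(T4) -> count=0 queue=[] holders={T1,T6,T7}
Step 8: wait(T3) -> count=0 queue=[T3] holders={T1,T6,T7}
Step 9: wait(T2) -> count=0 queue=[T3,T2] holders={T1,T6,T7}
Step 10: signal(T1) -> count=0 queue=[T2] holders={T3,T6,T7}
Step 11: wait(T5) -> count=0 queue=[T2,T5] holders={T3,T6,T7}
Final holders: {T3,T6,T7} -> T5 not in holders

Answer: no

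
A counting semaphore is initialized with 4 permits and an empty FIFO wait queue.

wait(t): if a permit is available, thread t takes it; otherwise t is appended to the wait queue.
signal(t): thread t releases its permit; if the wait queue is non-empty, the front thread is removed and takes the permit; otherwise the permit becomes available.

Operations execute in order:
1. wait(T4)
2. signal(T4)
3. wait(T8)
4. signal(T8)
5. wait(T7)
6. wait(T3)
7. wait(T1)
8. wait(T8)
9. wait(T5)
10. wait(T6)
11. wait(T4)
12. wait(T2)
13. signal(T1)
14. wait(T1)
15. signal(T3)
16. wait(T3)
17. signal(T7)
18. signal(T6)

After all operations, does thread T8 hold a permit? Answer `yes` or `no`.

Answer: yes

Derivation:
Step 1: wait(T4) -> count=3 queue=[] holders={T4}
Step 2: signal(T4) -> count=4 queue=[] holders={none}
Step 3: wait(T8) -> count=3 queue=[] holders={T8}
Step 4: signal(T8) -> count=4 queue=[] holders={none}
Step 5: wait(T7) -> count=3 queue=[] holders={T7}
Step 6: wait(T3) -> count=2 queue=[] holders={T3,T7}
Step 7: wait(T1) -> count=1 queue=[] holders={T1,T3,T7}
Step 8: wait(T8) -> count=0 queue=[] holders={T1,T3,T7,T8}
Step 9: wait(T5) -> count=0 queue=[T5] holders={T1,T3,T7,T8}
Step 10: wait(T6) -> count=0 queue=[T5,T6] holders={T1,T3,T7,T8}
Step 11: wait(T4) -> count=0 queue=[T5,T6,T4] holders={T1,T3,T7,T8}
Step 12: wait(T2) -> count=0 queue=[T5,T6,T4,T2] holders={T1,T3,T7,T8}
Step 13: signal(T1) -> count=0 queue=[T6,T4,T2] holders={T3,T5,T7,T8}
Step 14: wait(T1) -> count=0 queue=[T6,T4,T2,T1] holders={T3,T5,T7,T8}
Step 15: signal(T3) -> count=0 queue=[T4,T2,T1] holders={T5,T6,T7,T8}
Step 16: wait(T3) -> count=0 queue=[T4,T2,T1,T3] holders={T5,T6,T7,T8}
Step 17: signal(T7) -> count=0 queue=[T2,T1,T3] holders={T4,T5,T6,T8}
Step 18: signal(T6) -> count=0 queue=[T1,T3] holders={T2,T4,T5,T8}
Final holders: {T2,T4,T5,T8} -> T8 in holders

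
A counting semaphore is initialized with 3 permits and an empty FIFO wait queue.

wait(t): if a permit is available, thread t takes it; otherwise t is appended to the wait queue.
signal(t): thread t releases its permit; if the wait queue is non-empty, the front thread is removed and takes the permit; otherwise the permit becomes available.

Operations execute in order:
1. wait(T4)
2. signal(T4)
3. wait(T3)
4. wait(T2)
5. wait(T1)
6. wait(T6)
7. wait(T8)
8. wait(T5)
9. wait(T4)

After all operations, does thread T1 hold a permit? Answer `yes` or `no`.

Answer: yes

Derivation:
Step 1: wait(T4) -> count=2 queue=[] holders={T4}
Step 2: signal(T4) -> count=3 queue=[] holders={none}
Step 3: wait(T3) -> count=2 queue=[] holders={T3}
Step 4: wait(T2) -> count=1 queue=[] holders={T2,T3}
Step 5: wait(T1) -> count=0 queue=[] holders={T1,T2,T3}
Step 6: wait(T6) -> count=0 queue=[T6] holders={T1,T2,T3}
Step 7: wait(T8) -> count=0 queue=[T6,T8] holders={T1,T2,T3}
Step 8: wait(T5) -> count=0 queue=[T6,T8,T5] holders={T1,T2,T3}
Step 9: wait(T4) -> count=0 queue=[T6,T8,T5,T4] holders={T1,T2,T3}
Final holders: {T1,T2,T3} -> T1 in holders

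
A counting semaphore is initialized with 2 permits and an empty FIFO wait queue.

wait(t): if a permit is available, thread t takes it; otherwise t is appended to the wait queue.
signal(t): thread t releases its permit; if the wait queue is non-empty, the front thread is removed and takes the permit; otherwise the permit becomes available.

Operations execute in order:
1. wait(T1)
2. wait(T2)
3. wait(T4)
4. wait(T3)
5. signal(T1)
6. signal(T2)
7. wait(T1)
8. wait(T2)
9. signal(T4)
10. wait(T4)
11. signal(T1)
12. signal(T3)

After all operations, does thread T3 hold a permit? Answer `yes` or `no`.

Step 1: wait(T1) -> count=1 queue=[] holders={T1}
Step 2: wait(T2) -> count=0 queue=[] holders={T1,T2}
Step 3: wait(T4) -> count=0 queue=[T4] holders={T1,T2}
Step 4: wait(T3) -> count=0 queue=[T4,T3] holders={T1,T2}
Step 5: signal(T1) -> count=0 queue=[T3] holders={T2,T4}
Step 6: signal(T2) -> count=0 queue=[] holders={T3,T4}
Step 7: wait(T1) -> count=0 queue=[T1] holders={T3,T4}
Step 8: wait(T2) -> count=0 queue=[T1,T2] holders={T3,T4}
Step 9: signal(T4) -> count=0 queue=[T2] holders={T1,T3}
Step 10: wait(T4) -> count=0 queue=[T2,T4] holders={T1,T3}
Step 11: signal(T1) -> count=0 queue=[T4] holders={T2,T3}
Step 12: signal(T3) -> count=0 queue=[] holders={T2,T4}
Final holders: {T2,T4} -> T3 not in holders

Answer: no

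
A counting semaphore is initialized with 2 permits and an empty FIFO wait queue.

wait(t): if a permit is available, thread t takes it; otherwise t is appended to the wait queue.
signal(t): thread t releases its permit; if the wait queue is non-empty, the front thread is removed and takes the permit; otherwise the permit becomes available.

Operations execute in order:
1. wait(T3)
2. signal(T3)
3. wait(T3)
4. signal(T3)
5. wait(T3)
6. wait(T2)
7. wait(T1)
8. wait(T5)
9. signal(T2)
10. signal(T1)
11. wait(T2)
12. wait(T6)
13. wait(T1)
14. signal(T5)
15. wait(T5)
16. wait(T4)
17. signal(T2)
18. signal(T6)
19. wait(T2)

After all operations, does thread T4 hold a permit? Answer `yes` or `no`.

Answer: no

Derivation:
Step 1: wait(T3) -> count=1 queue=[] holders={T3}
Step 2: signal(T3) -> count=2 queue=[] holders={none}
Step 3: wait(T3) -> count=1 queue=[] holders={T3}
Step 4: signal(T3) -> count=2 queue=[] holders={none}
Step 5: wait(T3) -> count=1 queue=[] holders={T3}
Step 6: wait(T2) -> count=0 queue=[] holders={T2,T3}
Step 7: wait(T1) -> count=0 queue=[T1] holders={T2,T3}
Step 8: wait(T5) -> count=0 queue=[T1,T5] holders={T2,T3}
Step 9: signal(T2) -> count=0 queue=[T5] holders={T1,T3}
Step 10: signal(T1) -> count=0 queue=[] holders={T3,T5}
Step 11: wait(T2) -> count=0 queue=[T2] holders={T3,T5}
Step 12: wait(T6) -> count=0 queue=[T2,T6] holders={T3,T5}
Step 13: wait(T1) -> count=0 queue=[T2,T6,T1] holders={T3,T5}
Step 14: signal(T5) -> count=0 queue=[T6,T1] holders={T2,T3}
Step 15: wait(T5) -> count=0 queue=[T6,T1,T5] holders={T2,T3}
Step 16: wait(T4) -> count=0 queue=[T6,T1,T5,T4] holders={T2,T3}
Step 17: signal(T2) -> count=0 queue=[T1,T5,T4] holders={T3,T6}
Step 18: signal(T6) -> count=0 queue=[T5,T4] holders={T1,T3}
Step 19: wait(T2) -> count=0 queue=[T5,T4,T2] holders={T1,T3}
Final holders: {T1,T3} -> T4 not in holders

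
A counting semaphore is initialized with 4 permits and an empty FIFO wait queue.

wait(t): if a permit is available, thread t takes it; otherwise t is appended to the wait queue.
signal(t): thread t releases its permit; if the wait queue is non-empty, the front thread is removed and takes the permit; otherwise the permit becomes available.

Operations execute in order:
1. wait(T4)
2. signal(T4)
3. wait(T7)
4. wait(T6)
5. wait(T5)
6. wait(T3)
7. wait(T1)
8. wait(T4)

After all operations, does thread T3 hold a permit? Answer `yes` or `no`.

Answer: yes

Derivation:
Step 1: wait(T4) -> count=3 queue=[] holders={T4}
Step 2: signal(T4) -> count=4 queue=[] holders={none}
Step 3: wait(T7) -> count=3 queue=[] holders={T7}
Step 4: wait(T6) -> count=2 queue=[] holders={T6,T7}
Step 5: wait(T5) -> count=1 queue=[] holders={T5,T6,T7}
Step 6: wait(T3) -> count=0 queue=[] holders={T3,T5,T6,T7}
Step 7: wait(T1) -> count=0 queue=[T1] holders={T3,T5,T6,T7}
Step 8: wait(T4) -> count=0 queue=[T1,T4] holders={T3,T5,T6,T7}
Final holders: {T3,T5,T6,T7} -> T3 in holders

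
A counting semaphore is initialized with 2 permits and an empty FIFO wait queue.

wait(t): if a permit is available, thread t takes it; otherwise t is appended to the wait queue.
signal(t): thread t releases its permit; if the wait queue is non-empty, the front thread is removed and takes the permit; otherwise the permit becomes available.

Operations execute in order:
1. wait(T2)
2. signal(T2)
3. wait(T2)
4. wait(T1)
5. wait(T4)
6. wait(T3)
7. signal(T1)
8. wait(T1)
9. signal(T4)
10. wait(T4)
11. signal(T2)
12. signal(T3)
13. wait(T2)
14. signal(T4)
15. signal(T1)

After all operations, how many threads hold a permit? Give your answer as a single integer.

Step 1: wait(T2) -> count=1 queue=[] holders={T2}
Step 2: signal(T2) -> count=2 queue=[] holders={none}
Step 3: wait(T2) -> count=1 queue=[] holders={T2}
Step 4: wait(T1) -> count=0 queue=[] holders={T1,T2}
Step 5: wait(T4) -> count=0 queue=[T4] holders={T1,T2}
Step 6: wait(T3) -> count=0 queue=[T4,T3] holders={T1,T2}
Step 7: signal(T1) -> count=0 queue=[T3] holders={T2,T4}
Step 8: wait(T1) -> count=0 queue=[T3,T1] holders={T2,T4}
Step 9: signal(T4) -> count=0 queue=[T1] holders={T2,T3}
Step 10: wait(T4) -> count=0 queue=[T1,T4] holders={T2,T3}
Step 11: signal(T2) -> count=0 queue=[T4] holders={T1,T3}
Step 12: signal(T3) -> count=0 queue=[] holders={T1,T4}
Step 13: wait(T2) -> count=0 queue=[T2] holders={T1,T4}
Step 14: signal(T4) -> count=0 queue=[] holders={T1,T2}
Step 15: signal(T1) -> count=1 queue=[] holders={T2}
Final holders: {T2} -> 1 thread(s)

Answer: 1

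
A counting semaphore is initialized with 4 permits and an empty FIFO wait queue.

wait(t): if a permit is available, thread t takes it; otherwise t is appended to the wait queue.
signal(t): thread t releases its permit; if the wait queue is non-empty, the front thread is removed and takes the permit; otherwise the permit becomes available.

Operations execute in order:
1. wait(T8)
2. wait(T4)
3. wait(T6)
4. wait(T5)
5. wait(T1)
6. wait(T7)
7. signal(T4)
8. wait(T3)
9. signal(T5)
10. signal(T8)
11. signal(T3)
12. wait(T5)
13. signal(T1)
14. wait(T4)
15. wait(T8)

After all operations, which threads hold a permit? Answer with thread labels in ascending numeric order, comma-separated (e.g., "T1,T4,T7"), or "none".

Step 1: wait(T8) -> count=3 queue=[] holders={T8}
Step 2: wait(T4) -> count=2 queue=[] holders={T4,T8}
Step 3: wait(T6) -> count=1 queue=[] holders={T4,T6,T8}
Step 4: wait(T5) -> count=0 queue=[] holders={T4,T5,T6,T8}
Step 5: wait(T1) -> count=0 queue=[T1] holders={T4,T5,T6,T8}
Step 6: wait(T7) -> count=0 queue=[T1,T7] holders={T4,T5,T6,T8}
Step 7: signal(T4) -> count=0 queue=[T7] holders={T1,T5,T6,T8}
Step 8: wait(T3) -> count=0 queue=[T7,T3] holders={T1,T5,T6,T8}
Step 9: signal(T5) -> count=0 queue=[T3] holders={T1,T6,T7,T8}
Step 10: signal(T8) -> count=0 queue=[] holders={T1,T3,T6,T7}
Step 11: signal(T3) -> count=1 queue=[] holders={T1,T6,T7}
Step 12: wait(T5) -> count=0 queue=[] holders={T1,T5,T6,T7}
Step 13: signal(T1) -> count=1 queue=[] holders={T5,T6,T7}
Step 14: wait(T4) -> count=0 queue=[] holders={T4,T5,T6,T7}
Step 15: wait(T8) -> count=0 queue=[T8] holders={T4,T5,T6,T7}
Final holders: T4,T5,T6,T7

Answer: T4,T5,T6,T7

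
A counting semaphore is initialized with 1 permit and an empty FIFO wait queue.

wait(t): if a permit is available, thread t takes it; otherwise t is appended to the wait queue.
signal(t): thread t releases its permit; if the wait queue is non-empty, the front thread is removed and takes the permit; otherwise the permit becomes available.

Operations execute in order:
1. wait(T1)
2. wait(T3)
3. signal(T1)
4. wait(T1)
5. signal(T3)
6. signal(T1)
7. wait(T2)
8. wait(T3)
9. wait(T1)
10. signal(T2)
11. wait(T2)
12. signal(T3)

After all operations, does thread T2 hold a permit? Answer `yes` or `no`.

Answer: no

Derivation:
Step 1: wait(T1) -> count=0 queue=[] holders={T1}
Step 2: wait(T3) -> count=0 queue=[T3] holders={T1}
Step 3: signal(T1) -> count=0 queue=[] holders={T3}
Step 4: wait(T1) -> count=0 queue=[T1] holders={T3}
Step 5: signal(T3) -> count=0 queue=[] holders={T1}
Step 6: signal(T1) -> count=1 queue=[] holders={none}
Step 7: wait(T2) -> count=0 queue=[] holders={T2}
Step 8: wait(T3) -> count=0 queue=[T3] holders={T2}
Step 9: wait(T1) -> count=0 queue=[T3,T1] holders={T2}
Step 10: signal(T2) -> count=0 queue=[T1] holders={T3}
Step 11: wait(T2) -> count=0 queue=[T1,T2] holders={T3}
Step 12: signal(T3) -> count=0 queue=[T2] holders={T1}
Final holders: {T1} -> T2 not in holders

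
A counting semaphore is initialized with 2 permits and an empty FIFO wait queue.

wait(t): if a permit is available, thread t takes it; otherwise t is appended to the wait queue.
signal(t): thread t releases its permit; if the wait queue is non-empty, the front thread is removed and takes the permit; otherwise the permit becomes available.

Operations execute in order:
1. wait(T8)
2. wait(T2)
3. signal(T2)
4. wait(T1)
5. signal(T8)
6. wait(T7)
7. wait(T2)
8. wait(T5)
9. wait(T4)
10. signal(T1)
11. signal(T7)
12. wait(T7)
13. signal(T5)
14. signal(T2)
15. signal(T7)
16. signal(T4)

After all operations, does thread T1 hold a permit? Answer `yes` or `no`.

Answer: no

Derivation:
Step 1: wait(T8) -> count=1 queue=[] holders={T8}
Step 2: wait(T2) -> count=0 queue=[] holders={T2,T8}
Step 3: signal(T2) -> count=1 queue=[] holders={T8}
Step 4: wait(T1) -> count=0 queue=[] holders={T1,T8}
Step 5: signal(T8) -> count=1 queue=[] holders={T1}
Step 6: wait(T7) -> count=0 queue=[] holders={T1,T7}
Step 7: wait(T2) -> count=0 queue=[T2] holders={T1,T7}
Step 8: wait(T5) -> count=0 queue=[T2,T5] holders={T1,T7}
Step 9: wait(T4) -> count=0 queue=[T2,T5,T4] holders={T1,T7}
Step 10: signal(T1) -> count=0 queue=[T5,T4] holders={T2,T7}
Step 11: signal(T7) -> count=0 queue=[T4] holders={T2,T5}
Step 12: wait(T7) -> count=0 queue=[T4,T7] holders={T2,T5}
Step 13: signal(T5) -> count=0 queue=[T7] holders={T2,T4}
Step 14: signal(T2) -> count=0 queue=[] holders={T4,T7}
Step 15: signal(T7) -> count=1 queue=[] holders={T4}
Step 16: signal(T4) -> count=2 queue=[] holders={none}
Final holders: {none} -> T1 not in holders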